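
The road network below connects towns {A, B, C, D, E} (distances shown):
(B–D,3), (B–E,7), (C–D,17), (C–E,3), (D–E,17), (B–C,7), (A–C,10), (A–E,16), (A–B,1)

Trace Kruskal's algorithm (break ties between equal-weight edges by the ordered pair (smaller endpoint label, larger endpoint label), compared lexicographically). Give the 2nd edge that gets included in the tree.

B-D

Sort edges by weight, then run Kruskal:
A–B (1): add. Components now {A,B} {C} {D} {E}
B–D (3): add. Components now {A,B,D} {C} {E}
C–E (3): add. Components now {A,B,D} {C,E}
B–C (7): add. Components now {A,B,C,D,E}
The 2nd edge added is B–D.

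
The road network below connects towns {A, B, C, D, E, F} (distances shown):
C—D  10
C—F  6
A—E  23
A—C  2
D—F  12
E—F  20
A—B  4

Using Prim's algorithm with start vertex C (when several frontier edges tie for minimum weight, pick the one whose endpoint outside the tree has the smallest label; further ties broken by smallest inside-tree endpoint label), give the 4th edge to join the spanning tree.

Prim, starting at C.
Step 1: frontier [A—C 2, C—F 6, C—D 10] → take A—C (2); add A.
Step 2: frontier [A—B 4, A—E 23, C—F 6, C—D 10] → take A—B (4); add B.
Step 3: frontier [A—E 23, C—F 6, C—D 10] → take C—F (6); add F.
Step 4: frontier [A—E 23, C—D 10, D—F 12, E—F 20] → take C—D (10); add D.
Step 5: frontier [A—E 23, E—F 20] → take E—F (20); add E.
The 4th edge added is C—D.

C-D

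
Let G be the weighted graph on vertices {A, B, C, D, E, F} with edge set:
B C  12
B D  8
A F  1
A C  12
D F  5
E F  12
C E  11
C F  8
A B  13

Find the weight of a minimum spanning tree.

Grow the tree from E using Prim:
Step 1: frontier [C E 11, E F 12] → take C E (11); add C.
Step 2: frontier [C F 8, A C 12, B C 12, E F 12] → take C F (8); add F.
Step 3: frontier [A C 12, B C 12, A F 1, D F 5] → take A F (1); add A.
Step 4: frontier [A B 13, B C 12, D F 5] → take D F (5); add D.
Step 5: frontier [A B 13, B C 12, B D 8] → take B D (8); add B.
MST edges: C E, C F, A F, D F, B D; total weight 11+8+1+5+8 = 33.

33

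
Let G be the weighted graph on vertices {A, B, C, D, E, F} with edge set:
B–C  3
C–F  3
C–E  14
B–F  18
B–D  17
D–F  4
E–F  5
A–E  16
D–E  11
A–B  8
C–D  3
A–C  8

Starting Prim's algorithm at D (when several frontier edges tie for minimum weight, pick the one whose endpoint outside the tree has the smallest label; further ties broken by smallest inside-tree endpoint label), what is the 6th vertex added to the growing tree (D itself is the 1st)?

A

Prim, starting at D.
Step 1: cheapest edge leaving the tree is C–D (3); add C.
Step 2: cheapest edge leaving the tree is B–C (3); add B.
Step 3: cheapest edge leaving the tree is C–F (3); add F.
Step 4: cheapest edge leaving the tree is E–F (5); add E.
Step 5: cheapest edge leaving the tree is A–B (8); add A.
Vertex order: D, C, B, F, E, A. The 6th vertex is A.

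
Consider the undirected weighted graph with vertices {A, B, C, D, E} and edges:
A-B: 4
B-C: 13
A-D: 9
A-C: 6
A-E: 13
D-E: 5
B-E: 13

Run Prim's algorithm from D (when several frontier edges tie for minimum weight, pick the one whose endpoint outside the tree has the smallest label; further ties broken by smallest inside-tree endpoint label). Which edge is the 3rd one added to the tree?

Prim, starting at D.
Step 1: cheapest edge leaving the tree is D-E (5); add E.
Step 2: cheapest edge leaving the tree is A-D (9); add A.
Step 3: cheapest edge leaving the tree is A-B (4); add B.
Step 4: cheapest edge leaving the tree is A-C (6); add C.
The 3rd edge added is A-B.

A-B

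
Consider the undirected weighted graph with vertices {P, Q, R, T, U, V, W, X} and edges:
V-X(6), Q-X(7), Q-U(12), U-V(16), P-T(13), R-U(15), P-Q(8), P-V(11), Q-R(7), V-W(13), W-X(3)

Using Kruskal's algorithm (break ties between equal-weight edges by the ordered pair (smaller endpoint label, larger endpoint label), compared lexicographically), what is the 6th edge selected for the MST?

Q-U

Kruskal: consider edges lightest-first.
W-X (3): add — endpoints in different components.
V-X (6): add — endpoints in different components.
Q-R (7): add — endpoints in different components.
Q-X (7): add — endpoints in different components.
P-Q (8): add — endpoints in different components.
P-V (11): skip — V and P already connected.
Q-U (12): add — endpoints in different components.
P-T (13): add — endpoints in different components.
The 6th edge added is Q-U.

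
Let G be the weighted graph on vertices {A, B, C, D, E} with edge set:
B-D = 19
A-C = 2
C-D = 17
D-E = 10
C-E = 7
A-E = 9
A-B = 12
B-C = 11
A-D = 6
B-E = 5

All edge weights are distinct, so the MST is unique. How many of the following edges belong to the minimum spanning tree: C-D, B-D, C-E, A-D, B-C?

Sort edges by weight, then run Kruskal:
A-C (2): add. Components now {A,C} {B} {D} {E}
B-E (5): add. Components now {A,C} {B,E} {D}
A-D (6): add. Components now {A,C,D} {B,E}
C-E (7): add. Components now {A,B,C,D,E}
MST edge set: {A-C, B-E, A-D, C-E}.
Of the listed edges, {C-E, A-D} are in the MST → 2.

2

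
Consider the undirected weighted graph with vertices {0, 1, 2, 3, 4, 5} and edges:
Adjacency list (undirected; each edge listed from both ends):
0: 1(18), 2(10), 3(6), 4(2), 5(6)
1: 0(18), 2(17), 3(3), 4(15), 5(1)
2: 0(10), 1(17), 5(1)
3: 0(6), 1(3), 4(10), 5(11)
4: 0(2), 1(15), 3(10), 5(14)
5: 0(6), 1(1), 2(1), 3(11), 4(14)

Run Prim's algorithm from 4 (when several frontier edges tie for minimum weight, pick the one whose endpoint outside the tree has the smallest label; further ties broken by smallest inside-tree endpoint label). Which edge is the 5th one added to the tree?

Grow the tree from 4 using Prim:
Step 1: frontier [0—4 2, 3—4 10, 4—5 14, 1—4 15] → take 0—4 (2); add 0.
Step 2: frontier [0—3 6, 0—5 6, 0—2 10, 0—1 18, 3—4 10, 4—5 14, 1—4 15] → take 0—3 (6); add 3.
Step 3: frontier [0—5 6, 0—2 10, 0—1 18, 1—3 3, 3—5 11, 4—5 14, 1—4 15] → take 1—3 (3); add 1.
Step 4: frontier [0—5 6, 0—2 10, 1—5 1, 1—2 17, 3—5 11, 4—5 14] → take 1—5 (1); add 5.
Step 5: frontier [0—2 10, 1—2 17, 2—5 1] → take 2—5 (1); add 2.
The 5th edge added is 2—5.

2-5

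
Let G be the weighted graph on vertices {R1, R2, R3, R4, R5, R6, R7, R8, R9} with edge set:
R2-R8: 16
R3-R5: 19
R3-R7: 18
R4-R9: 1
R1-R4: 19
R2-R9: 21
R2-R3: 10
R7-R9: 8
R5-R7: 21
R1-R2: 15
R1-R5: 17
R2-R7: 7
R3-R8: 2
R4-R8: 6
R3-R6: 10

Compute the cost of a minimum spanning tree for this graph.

Sort edges by weight, then run Kruskal:
R4-R9 (1): add — endpoints in different components.
R3-R8 (2): add — endpoints in different components.
R4-R8 (6): add — endpoints in different components.
R2-R7 (7): add — endpoints in different components.
R7-R9 (8): add — endpoints in different components.
R2-R3 (10): skip — R3 and R2 already connected.
R3-R6 (10): add — endpoints in different components.
R1-R2 (15): add — endpoints in different components.
R2-R8 (16): skip — R8 and R2 already connected.
R1-R5 (17): add — endpoints in different components.
MST edges: R4-R9, R3-R8, R4-R8, R2-R7, R7-R9, R3-R6, R1-R2, R1-R5; total weight 1+2+6+7+8+10+15+17 = 66.

66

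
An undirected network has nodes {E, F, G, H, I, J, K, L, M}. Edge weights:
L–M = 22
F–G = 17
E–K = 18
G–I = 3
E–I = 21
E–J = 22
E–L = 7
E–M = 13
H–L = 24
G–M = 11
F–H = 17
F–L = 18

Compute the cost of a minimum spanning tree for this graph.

Kruskal's algorithm — process edges by increasing weight (ties by edge label):
G–I (3): add — endpoints in different components.
E–L (7): add — endpoints in different components.
G–M (11): add — endpoints in different components.
E–M (13): add — endpoints in different components.
F–G (17): add — endpoints in different components.
F–H (17): add — endpoints in different components.
E–K (18): add — endpoints in different components.
F–L (18): skip — F and L already connected.
E–I (21): skip — E and I already connected.
E–J (22): add — endpoints in different components.
MST edges: G–I, E–L, G–M, E–M, F–G, F–H, E–K, E–J; total weight 3+7+11+13+17+17+18+22 = 108.

108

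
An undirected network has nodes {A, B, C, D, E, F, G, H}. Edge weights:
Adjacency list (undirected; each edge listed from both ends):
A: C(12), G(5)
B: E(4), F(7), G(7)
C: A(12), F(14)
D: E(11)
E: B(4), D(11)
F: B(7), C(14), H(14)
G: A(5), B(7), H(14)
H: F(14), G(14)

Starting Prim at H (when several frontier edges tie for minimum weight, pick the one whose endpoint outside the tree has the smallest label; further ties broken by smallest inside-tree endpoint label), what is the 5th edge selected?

Grow the tree from H using Prim:
Step 1: cheapest edge leaving the tree is F—H (14); add F.
Step 2: cheapest edge leaving the tree is B—F (7); add B.
Step 3: cheapest edge leaving the tree is B—E (4); add E.
Step 4: cheapest edge leaving the tree is B—G (7); add G.
Step 5: cheapest edge leaving the tree is A—G (5); add A.
Step 6: cheapest edge leaving the tree is D—E (11); add D.
Step 7: cheapest edge leaving the tree is A—C (12); add C.
The 5th edge added is A—G.

A-G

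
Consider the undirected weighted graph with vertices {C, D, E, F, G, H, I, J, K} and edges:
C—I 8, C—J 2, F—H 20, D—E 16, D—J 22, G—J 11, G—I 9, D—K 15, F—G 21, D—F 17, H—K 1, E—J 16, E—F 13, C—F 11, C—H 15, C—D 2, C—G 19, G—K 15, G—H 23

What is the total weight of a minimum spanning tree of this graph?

61

Grow the tree from C using Prim:
Step 1: cheapest edge leaving the tree is C—D (2); add D.
Step 2: cheapest edge leaving the tree is C—J (2); add J.
Step 3: cheapest edge leaving the tree is C—I (8); add I.
Step 4: cheapest edge leaving the tree is G—I (9); add G.
Step 5: cheapest edge leaving the tree is C—F (11); add F.
Step 6: cheapest edge leaving the tree is E—F (13); add E.
Step 7: cheapest edge leaving the tree is C—H (15); add H.
Step 8: cheapest edge leaving the tree is H—K (1); add K.
MST edges: C—D, C—J, C—I, G—I, C—F, E—F, C—H, H—K; total weight 2+2+8+9+11+13+15+1 = 61.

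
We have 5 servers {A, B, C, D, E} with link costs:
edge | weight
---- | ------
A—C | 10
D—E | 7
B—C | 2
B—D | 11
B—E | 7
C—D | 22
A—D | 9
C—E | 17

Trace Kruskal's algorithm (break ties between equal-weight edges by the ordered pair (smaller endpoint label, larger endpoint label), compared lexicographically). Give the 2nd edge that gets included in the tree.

Kruskal: consider edges lightest-first.
B—C (2): add. Components now {A} {B,C} {D} {E}
B—E (7): add. Components now {A} {B,C,E} {D}
D—E (7): add. Components now {A} {B,C,D,E}
A—D (9): add. Components now {A,B,C,D,E}
The 2nd edge added is B—E.

B-E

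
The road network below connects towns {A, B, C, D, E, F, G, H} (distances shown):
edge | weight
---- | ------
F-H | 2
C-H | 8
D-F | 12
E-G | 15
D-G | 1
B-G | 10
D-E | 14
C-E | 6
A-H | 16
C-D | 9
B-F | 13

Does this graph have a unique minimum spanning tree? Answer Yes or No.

Sort edges by weight, then run Kruskal:
D-G (1): add — endpoints in different components.
F-H (2): add — endpoints in different components.
C-E (6): add — endpoints in different components.
C-H (8): add — endpoints in different components.
C-D (9): add — endpoints in different components.
B-G (10): add — endpoints in different components.
D-F (12): skip — D and F already connected.
B-F (13): skip — B and F already connected.
D-E (14): skip — D and E already connected.
E-G (15): skip — E and G already connected.
A-H (16): add — endpoints in different components.
Every non-tree edge has weight strictly greater than the heaviest edge on the tree path between its endpoints, so the MST is unique.

Yes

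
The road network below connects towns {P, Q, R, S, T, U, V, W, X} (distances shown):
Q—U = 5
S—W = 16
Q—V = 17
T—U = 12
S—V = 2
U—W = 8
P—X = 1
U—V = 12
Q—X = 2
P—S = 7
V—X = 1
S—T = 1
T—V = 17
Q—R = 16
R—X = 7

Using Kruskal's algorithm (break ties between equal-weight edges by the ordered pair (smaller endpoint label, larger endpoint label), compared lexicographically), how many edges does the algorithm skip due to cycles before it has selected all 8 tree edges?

Kruskal's algorithm — process edges by increasing weight (ties by edge label):
P—X (1): add — endpoints in different components.
S—T (1): add — endpoints in different components.
V—X (1): add — endpoints in different components.
Q—X (2): add — endpoints in different components.
S—V (2): add — endpoints in different components.
Q—U (5): add — endpoints in different components.
P—S (7): skip — P and S already connected.
R—X (7): add — endpoints in different components.
U—W (8): add — endpoints in different components.
Edges rejected before the tree was complete: 1.

1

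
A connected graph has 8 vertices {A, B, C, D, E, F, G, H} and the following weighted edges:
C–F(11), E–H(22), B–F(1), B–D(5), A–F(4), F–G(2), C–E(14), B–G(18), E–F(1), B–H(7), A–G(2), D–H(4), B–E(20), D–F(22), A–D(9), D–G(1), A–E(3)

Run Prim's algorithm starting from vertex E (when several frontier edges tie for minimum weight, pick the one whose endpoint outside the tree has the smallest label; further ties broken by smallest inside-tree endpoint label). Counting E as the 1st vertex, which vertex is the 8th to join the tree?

Grow the tree from E using Prim:
Step 1: cheapest edge leaving the tree is E–F (1); add F.
Step 2: cheapest edge leaving the tree is B–F (1); add B.
Step 3: cheapest edge leaving the tree is F–G (2); add G.
Step 4: cheapest edge leaving the tree is D–G (1); add D.
Step 5: cheapest edge leaving the tree is A–G (2); add A.
Step 6: cheapest edge leaving the tree is D–H (4); add H.
Step 7: cheapest edge leaving the tree is C–F (11); add C.
Vertex order: E, F, B, G, D, A, H, C. The 8th vertex is C.

C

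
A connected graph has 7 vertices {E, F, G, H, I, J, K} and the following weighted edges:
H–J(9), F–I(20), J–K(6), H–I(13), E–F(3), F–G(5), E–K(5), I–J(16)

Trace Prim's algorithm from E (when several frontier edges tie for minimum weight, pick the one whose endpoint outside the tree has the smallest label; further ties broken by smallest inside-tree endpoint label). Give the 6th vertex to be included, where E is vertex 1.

H

Prim's algorithm from E:
Step 1: cheapest edge leaving the tree is E–F (3); add F.
Step 2: cheapest edge leaving the tree is F–G (5); add G.
Step 3: cheapest edge leaving the tree is E–K (5); add K.
Step 4: cheapest edge leaving the tree is J–K (6); add J.
Step 5: cheapest edge leaving the tree is H–J (9); add H.
Step 6: cheapest edge leaving the tree is H–I (13); add I.
Vertex order: E, F, G, K, J, H, I. The 6th vertex is H.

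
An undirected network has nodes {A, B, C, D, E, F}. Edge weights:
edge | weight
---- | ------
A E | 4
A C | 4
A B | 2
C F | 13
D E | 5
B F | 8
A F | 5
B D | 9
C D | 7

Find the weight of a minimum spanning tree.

Prim's algorithm from A:
Step 1: frontier [A B 2, A C 4, A E 4, A F 5] → take A B (2); add B.
Step 2: frontier [A C 4, A E 4, A F 5, B F 8, B D 9] → take A C (4); add C.
Step 3: frontier [A E 4, A F 5, B F 8, B D 9, C D 7, C F 13] → take A E (4); add E.
Step 4: frontier [A F 5, B F 8, B D 9, C D 7, C F 13, D E 5] → take D E (5); add D.
Step 5: frontier [A F 5, B F 8, C F 13] → take A F (5); add F.
MST edges: A B, A C, A E, D E, A F; total weight 2+4+4+5+5 = 20.

20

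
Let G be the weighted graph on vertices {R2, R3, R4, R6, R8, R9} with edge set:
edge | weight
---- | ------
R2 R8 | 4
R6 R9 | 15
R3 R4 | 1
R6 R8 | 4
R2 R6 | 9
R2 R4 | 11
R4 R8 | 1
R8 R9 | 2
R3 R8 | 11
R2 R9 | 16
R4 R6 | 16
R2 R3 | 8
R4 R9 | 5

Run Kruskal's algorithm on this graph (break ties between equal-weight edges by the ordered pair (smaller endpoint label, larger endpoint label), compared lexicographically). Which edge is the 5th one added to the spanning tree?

R6-R8

Kruskal: consider edges lightest-first.
R3 R4 (1): add. Components now {R6} {R3,R4} {R2} {R8} {R9}
R4 R8 (1): add. Components now {R6} {R3,R4,R8} {R2} {R9}
R8 R9 (2): add. Components now {R6} {R3,R4,R8,R9} {R2}
R2 R8 (4): add. Components now {R6} {R2,R3,R4,R8,R9}
R6 R8 (4): add. Components now {R2,R3,R4,R6,R8,R9}
The 5th edge added is R6 R8.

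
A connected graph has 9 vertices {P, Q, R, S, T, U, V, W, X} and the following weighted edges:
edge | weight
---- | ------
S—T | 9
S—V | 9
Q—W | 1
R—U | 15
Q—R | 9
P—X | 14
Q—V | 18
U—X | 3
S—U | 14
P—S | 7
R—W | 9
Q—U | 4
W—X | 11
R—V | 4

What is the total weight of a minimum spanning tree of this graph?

Sort edges by weight, then run Kruskal:
Q—W (1): add — endpoints in different components.
U—X (3): add — endpoints in different components.
Q—U (4): add — endpoints in different components.
R—V (4): add — endpoints in different components.
P—S (7): add — endpoints in different components.
Q—R (9): add — endpoints in different components.
R—W (9): skip — R and W already connected.
S—T (9): add — endpoints in different components.
S—V (9): add — endpoints in different components.
MST edges: Q—W, U—X, Q—U, R—V, P—S, Q—R, S—T, S—V; total weight 1+3+4+4+7+9+9+9 = 46.

46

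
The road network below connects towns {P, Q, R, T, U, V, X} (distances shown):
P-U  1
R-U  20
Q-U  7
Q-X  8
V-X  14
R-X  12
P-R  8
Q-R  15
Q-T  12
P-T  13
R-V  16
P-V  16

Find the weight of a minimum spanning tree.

50

Kruskal's algorithm — process edges by increasing weight (ties by edge label):
P-U (1): add. Components now {X} {Q} {T} {V} {R} {P,U}
Q-U (7): add. Components now {X} {P,Q,U} {T} {V} {R}
P-R (8): add. Components now {X} {P,Q,R,U} {T} {V}
Q-X (8): add. Components now {P,Q,R,U,X} {T} {V}
Q-T (12): add. Components now {P,Q,R,T,U,X} {V}
R-X (12): skip — X and R already connected.
P-T (13): skip — T and P already connected.
V-X (14): add. Components now {P,Q,R,T,U,V,X}
MST edges: P-U, Q-U, P-R, Q-X, Q-T, V-X; total weight 1+7+8+8+12+14 = 50.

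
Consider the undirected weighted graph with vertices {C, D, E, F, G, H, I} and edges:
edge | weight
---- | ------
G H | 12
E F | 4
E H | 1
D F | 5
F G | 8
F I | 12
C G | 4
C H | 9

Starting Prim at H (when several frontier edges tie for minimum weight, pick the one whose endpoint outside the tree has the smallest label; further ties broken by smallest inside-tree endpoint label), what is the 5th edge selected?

C-G

Grow the tree from H using Prim:
Step 1: cheapest edge leaving the tree is E H (1); add E.
Step 2: cheapest edge leaving the tree is E F (4); add F.
Step 3: cheapest edge leaving the tree is D F (5); add D.
Step 4: cheapest edge leaving the tree is F G (8); add G.
Step 5: cheapest edge leaving the tree is C G (4); add C.
Step 6: cheapest edge leaving the tree is F I (12); add I.
The 5th edge added is C G.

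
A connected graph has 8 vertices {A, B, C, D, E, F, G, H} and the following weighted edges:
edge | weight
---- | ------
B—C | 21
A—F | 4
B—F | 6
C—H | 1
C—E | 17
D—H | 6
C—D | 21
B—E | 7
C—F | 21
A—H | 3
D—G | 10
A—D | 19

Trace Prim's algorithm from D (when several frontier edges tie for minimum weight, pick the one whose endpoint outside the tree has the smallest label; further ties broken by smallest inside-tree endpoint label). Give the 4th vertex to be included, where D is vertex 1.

Prim's algorithm from D:
Step 1: frontier [D—H 6, D—G 10, A—D 19, C—D 21] → take D—H (6); add H.
Step 2: frontier [D—G 10, A—D 19, C—D 21, C—H 1, A—H 3] → take C—H (1); add C.
Step 3: frontier [C—E 17, B—C 21, C—F 21, D—G 10, A—D 19, A—H 3] → take A—H (3); add A.
Step 4: frontier [A—F 4, C—E 17, B—C 21, C—F 21, D—G 10] → take A—F (4); add F.
Step 5: frontier [C—E 17, B—C 21, D—G 10, B—F 6] → take B—F (6); add B.
Step 6: frontier [B—E 7, C—E 17, D—G 10] → take B—E (7); add E.
Step 7: frontier [D—G 10] → take D—G (10); add G.
Vertex order: D, H, C, A, F, B, E, G. The 4th vertex is A.

A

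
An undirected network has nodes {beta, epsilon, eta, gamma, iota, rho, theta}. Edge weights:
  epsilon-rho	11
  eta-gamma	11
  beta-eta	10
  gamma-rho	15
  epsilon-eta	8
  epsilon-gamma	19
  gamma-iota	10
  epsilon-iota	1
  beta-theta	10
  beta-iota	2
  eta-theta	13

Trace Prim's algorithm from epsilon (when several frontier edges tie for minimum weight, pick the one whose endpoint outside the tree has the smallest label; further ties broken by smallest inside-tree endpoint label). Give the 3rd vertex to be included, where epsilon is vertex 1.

Prim's algorithm from epsilon:
Step 1: frontier [epsilon-iota 1, epsilon-eta 8, epsilon-rho 11, epsilon-gamma 19] → take epsilon-iota (1); add iota.
Step 2: frontier [epsilon-eta 8, epsilon-rho 11, epsilon-gamma 19, beta-iota 2, gamma-iota 10] → take beta-iota (2); add beta.
Step 3: frontier [beta-eta 10, beta-theta 10, epsilon-eta 8, epsilon-rho 11, epsilon-gamma 19, gamma-iota 10] → take epsilon-eta (8); add eta.
Step 4: frontier [beta-theta 10, epsilon-rho 11, epsilon-gamma 19, eta-gamma 11, eta-theta 13, gamma-iota 10] → take gamma-iota (10); add gamma.
Step 5: frontier [beta-theta 10, epsilon-rho 11, eta-theta 13, gamma-rho 15] → take beta-theta (10); add theta.
Step 6: frontier [epsilon-rho 11, gamma-rho 15] → take epsilon-rho (11); add rho.
Vertex order: epsilon, iota, beta, eta, gamma, theta, rho. The 3rd vertex is beta.

beta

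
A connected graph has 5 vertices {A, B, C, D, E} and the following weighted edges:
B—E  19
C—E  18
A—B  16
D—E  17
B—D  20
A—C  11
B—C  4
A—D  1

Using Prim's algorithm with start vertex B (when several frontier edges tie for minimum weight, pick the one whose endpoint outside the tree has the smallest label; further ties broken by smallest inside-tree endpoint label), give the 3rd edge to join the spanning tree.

A-D

Prim's algorithm from B:
Step 1: cheapest edge leaving the tree is B—C (4); add C.
Step 2: cheapest edge leaving the tree is A—C (11); add A.
Step 3: cheapest edge leaving the tree is A—D (1); add D.
Step 4: cheapest edge leaving the tree is D—E (17); add E.
The 3rd edge added is A—D.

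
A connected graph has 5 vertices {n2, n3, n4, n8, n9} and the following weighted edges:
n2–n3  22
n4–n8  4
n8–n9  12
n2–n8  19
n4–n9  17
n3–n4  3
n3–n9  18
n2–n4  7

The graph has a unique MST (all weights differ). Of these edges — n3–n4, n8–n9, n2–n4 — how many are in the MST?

Kruskal: consider edges lightest-first.
n3–n4 (3): add — endpoints in different components.
n4–n8 (4): add — endpoints in different components.
n2–n4 (7): add — endpoints in different components.
n8–n9 (12): add — endpoints in different components.
MST edge set: {n3–n4, n4–n8, n2–n4, n8–n9}.
Of the listed edges, {n3–n4, n8–n9, n2–n4} are in the MST → 3.

3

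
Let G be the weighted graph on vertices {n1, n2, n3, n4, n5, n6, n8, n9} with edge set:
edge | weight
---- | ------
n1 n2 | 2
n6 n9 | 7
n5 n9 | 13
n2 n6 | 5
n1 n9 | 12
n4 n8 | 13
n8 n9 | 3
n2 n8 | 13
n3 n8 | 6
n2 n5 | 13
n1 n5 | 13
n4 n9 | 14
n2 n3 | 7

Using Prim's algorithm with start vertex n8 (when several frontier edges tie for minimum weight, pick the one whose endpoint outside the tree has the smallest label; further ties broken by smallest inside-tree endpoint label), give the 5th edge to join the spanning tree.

n2-n6

Prim, starting at n8.
Step 1: frontier [n8 n9 3, n3 n8 6, n2 n8 13, n4 n8 13] → take n8 n9 (3); add n9.
Step 2: frontier [n3 n8 6, n2 n8 13, n4 n8 13, n6 n9 7, n1 n9 12, n5 n9 13, n4 n9 14] → take n3 n8 (6); add n3.
Step 3: frontier [n2 n3 7, n2 n8 13, n4 n8 13, n6 n9 7, n1 n9 12, n5 n9 13, n4 n9 14] → take n2 n3 (7); add n2.
Step 4: frontier [n1 n2 2, n2 n6 5, n2 n5 13, n4 n8 13, n6 n9 7, n1 n9 12, n5 n9 13, n4 n9 14] → take n1 n2 (2); add n1.
Step 5: frontier [n1 n5 13, n2 n6 5, n2 n5 13, n4 n8 13, n6 n9 7, n5 n9 13, n4 n9 14] → take n2 n6 (5); add n6.
Step 6: frontier [n1 n5 13, n2 n5 13, n4 n8 13, n5 n9 13, n4 n9 14] → take n4 n8 (13); add n4.
Step 7: frontier [n1 n5 13, n2 n5 13, n5 n9 13] → take n1 n5 (13); add n5.
The 5th edge added is n2 n6.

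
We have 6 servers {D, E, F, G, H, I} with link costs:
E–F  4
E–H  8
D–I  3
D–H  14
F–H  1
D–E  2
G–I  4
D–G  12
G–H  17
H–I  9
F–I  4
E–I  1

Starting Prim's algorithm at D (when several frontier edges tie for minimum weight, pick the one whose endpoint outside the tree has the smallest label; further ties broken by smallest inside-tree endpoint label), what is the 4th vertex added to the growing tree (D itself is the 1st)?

F

Prim's algorithm from D:
Step 1: cheapest edge leaving the tree is D–E (2); add E.
Step 2: cheapest edge leaving the tree is E–I (1); add I.
Step 3: cheapest edge leaving the tree is E–F (4); add F.
Step 4: cheapest edge leaving the tree is F–H (1); add H.
Step 5: cheapest edge leaving the tree is G–I (4); add G.
Vertex order: D, E, I, F, H, G. The 4th vertex is F.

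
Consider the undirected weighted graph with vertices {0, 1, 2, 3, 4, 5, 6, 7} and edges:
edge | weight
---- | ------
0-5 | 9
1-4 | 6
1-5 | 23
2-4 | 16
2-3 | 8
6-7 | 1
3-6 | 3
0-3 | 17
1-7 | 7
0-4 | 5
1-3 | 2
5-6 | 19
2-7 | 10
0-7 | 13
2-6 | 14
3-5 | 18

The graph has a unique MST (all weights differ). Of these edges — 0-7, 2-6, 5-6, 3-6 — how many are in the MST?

Sort edges by weight, then run Kruskal:
6-7 (1): add — endpoints in different components.
1-3 (2): add — endpoints in different components.
3-6 (3): add — endpoints in different components.
0-4 (5): add — endpoints in different components.
1-4 (6): add — endpoints in different components.
1-7 (7): skip — 1 and 7 already connected.
2-3 (8): add — endpoints in different components.
0-5 (9): add — endpoints in different components.
MST edge set: {6-7, 1-3, 3-6, 0-4, 1-4, 2-3, 0-5}.
Of the listed edges, {3-6} are in the MST → 1.

1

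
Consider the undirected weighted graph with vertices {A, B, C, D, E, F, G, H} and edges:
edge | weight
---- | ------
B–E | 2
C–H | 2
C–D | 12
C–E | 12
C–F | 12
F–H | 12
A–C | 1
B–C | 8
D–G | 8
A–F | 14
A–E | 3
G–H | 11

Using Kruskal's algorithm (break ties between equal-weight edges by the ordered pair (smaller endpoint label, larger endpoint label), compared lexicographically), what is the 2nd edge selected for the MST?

B-E

Kruskal's algorithm — process edges by increasing weight (ties by edge label):
A–C (1): add — endpoints in different components.
B–E (2): add — endpoints in different components.
C–H (2): add — endpoints in different components.
A–E (3): add — endpoints in different components.
B–C (8): skip — B and C already connected.
D–G (8): add — endpoints in different components.
G–H (11): add — endpoints in different components.
C–D (12): skip — C and D already connected.
C–E (12): skip — C and E already connected.
C–F (12): add — endpoints in different components.
The 2nd edge added is B–E.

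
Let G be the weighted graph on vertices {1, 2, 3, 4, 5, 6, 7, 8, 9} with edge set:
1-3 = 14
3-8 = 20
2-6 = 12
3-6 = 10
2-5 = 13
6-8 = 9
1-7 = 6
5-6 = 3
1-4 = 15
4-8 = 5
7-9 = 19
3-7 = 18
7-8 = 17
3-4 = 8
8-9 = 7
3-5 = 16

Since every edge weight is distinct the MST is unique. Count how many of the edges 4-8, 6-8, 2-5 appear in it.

2

Kruskal's algorithm — process edges by increasing weight (ties by edge label):
5-6 (3): add — endpoints in different components.
4-8 (5): add — endpoints in different components.
1-7 (6): add — endpoints in different components.
8-9 (7): add — endpoints in different components.
3-4 (8): add — endpoints in different components.
6-8 (9): add — endpoints in different components.
3-6 (10): skip — 3 and 6 already connected.
2-6 (12): add — endpoints in different components.
2-5 (13): skip — 2 and 5 already connected.
1-3 (14): add — endpoints in different components.
MST edge set: {5-6, 4-8, 1-7, 8-9, 3-4, 6-8, 2-6, 1-3}.
Of the listed edges, {4-8, 6-8} are in the MST → 2.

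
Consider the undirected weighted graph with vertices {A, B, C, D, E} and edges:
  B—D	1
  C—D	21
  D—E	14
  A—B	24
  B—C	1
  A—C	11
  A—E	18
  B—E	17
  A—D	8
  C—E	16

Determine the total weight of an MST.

24

Sort edges by weight, then run Kruskal:
B—C (1): add — endpoints in different components.
B—D (1): add — endpoints in different components.
A—D (8): add — endpoints in different components.
A—C (11): skip — A and C already connected.
D—E (14): add — endpoints in different components.
MST edges: B—C, B—D, A—D, D—E; total weight 1+1+8+14 = 24.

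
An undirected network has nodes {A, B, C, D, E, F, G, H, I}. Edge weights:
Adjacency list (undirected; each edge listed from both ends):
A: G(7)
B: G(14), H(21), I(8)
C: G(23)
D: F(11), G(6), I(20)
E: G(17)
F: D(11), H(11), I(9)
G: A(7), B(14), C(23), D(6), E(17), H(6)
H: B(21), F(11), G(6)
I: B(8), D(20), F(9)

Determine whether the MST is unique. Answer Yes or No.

No

Kruskal: consider edges lightest-first.
D G (6): add — endpoints in different components.
G H (6): add — endpoints in different components.
A G (7): add — endpoints in different components.
B I (8): add — endpoints in different components.
F I (9): add — endpoints in different components.
D F (11): add — endpoints in different components.
F H (11): skip — F and H already connected.
B G (14): skip — B and G already connected.
E G (17): add — endpoints in different components.
D I (20): skip — D and I already connected.
B H (21): skip — B and H already connected.
C G (23): add — endpoints in different components.
Non-tree edge F H has weight 11, equal to the heaviest edge on its tree cycle — swapping gives another MST of the same weight. Not unique.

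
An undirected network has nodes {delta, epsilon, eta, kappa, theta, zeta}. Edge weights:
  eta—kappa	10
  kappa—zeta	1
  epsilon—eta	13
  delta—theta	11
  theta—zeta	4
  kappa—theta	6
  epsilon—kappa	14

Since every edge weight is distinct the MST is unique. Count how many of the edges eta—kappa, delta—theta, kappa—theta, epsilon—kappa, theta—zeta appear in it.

Kruskal: consider edges lightest-first.
kappa—zeta (1): add. Components now {kappa,zeta} {delta} {eta} {theta} {epsilon}
theta—zeta (4): add. Components now {kappa,theta,zeta} {delta} {eta} {epsilon}
kappa—theta (6): skip — kappa and theta already connected.
eta—kappa (10): add. Components now {eta,kappa,theta,zeta} {delta} {epsilon}
delta—theta (11): add. Components now {delta,eta,kappa,theta,zeta} {epsilon}
epsilon—eta (13): add. Components now {delta,epsilon,eta,kappa,theta,zeta}
MST edge set: {kappa—zeta, theta—zeta, eta—kappa, delta—theta, epsilon—eta}.
Of the listed edges, {eta—kappa, delta—theta, theta—zeta} are in the MST → 3.

3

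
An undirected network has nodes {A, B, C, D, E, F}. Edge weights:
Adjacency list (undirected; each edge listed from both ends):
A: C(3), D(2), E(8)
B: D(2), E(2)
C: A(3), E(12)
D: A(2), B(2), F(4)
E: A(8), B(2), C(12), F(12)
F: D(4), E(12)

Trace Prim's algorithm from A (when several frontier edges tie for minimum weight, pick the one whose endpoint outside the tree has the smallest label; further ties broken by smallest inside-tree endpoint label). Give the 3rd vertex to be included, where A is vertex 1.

B

Prim, starting at A.
Step 1: cheapest edge leaving the tree is A-D (2); add D.
Step 2: cheapest edge leaving the tree is B-D (2); add B.
Step 3: cheapest edge leaving the tree is B-E (2); add E.
Step 4: cheapest edge leaving the tree is A-C (3); add C.
Step 5: cheapest edge leaving the tree is D-F (4); add F.
Vertex order: A, D, B, E, C, F. The 3rd vertex is B.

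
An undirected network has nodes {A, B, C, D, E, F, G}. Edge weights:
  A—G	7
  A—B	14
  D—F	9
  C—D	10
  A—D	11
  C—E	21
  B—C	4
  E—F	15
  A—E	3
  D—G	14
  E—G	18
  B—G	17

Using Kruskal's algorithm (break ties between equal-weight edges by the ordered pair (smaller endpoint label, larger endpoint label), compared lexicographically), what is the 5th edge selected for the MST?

C-D

Kruskal's algorithm — process edges by increasing weight (ties by edge label):
A—E (3): add — endpoints in different components.
B—C (4): add — endpoints in different components.
A—G (7): add — endpoints in different components.
D—F (9): add — endpoints in different components.
C—D (10): add — endpoints in different components.
A—D (11): add — endpoints in different components.
The 5th edge added is C—D.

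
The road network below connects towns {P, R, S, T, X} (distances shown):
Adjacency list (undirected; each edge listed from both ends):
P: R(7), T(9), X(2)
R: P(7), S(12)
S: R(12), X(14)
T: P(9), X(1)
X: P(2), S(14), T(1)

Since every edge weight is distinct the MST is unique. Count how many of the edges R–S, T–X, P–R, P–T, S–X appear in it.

3

Sort edges by weight, then run Kruskal:
T–X (1): add. Components now {R} {S} {T,X} {P}
P–X (2): add. Components now {R} {S} {P,T,X}
P–R (7): add. Components now {P,R,T,X} {S}
P–T (9): skip — T and P already connected.
R–S (12): add. Components now {P,R,S,T,X}
MST edge set: {T–X, P–X, P–R, R–S}.
Of the listed edges, {R–S, T–X, P–R} are in the MST → 3.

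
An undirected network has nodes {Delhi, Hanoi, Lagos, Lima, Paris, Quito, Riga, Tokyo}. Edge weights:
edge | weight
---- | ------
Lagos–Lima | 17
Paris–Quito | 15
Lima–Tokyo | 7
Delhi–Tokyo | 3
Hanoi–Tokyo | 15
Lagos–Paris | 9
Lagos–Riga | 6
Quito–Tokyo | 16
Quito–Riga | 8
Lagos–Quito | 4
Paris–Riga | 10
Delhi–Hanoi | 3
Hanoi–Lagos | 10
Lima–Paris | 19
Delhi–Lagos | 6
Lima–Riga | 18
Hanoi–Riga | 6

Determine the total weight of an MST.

Prim, starting at Delhi.
Step 1: cheapest edge leaving the tree is Delhi–Hanoi (3); add Hanoi.
Step 2: cheapest edge leaving the tree is Delhi–Tokyo (3); add Tokyo.
Step 3: cheapest edge leaving the tree is Delhi–Lagos (6); add Lagos.
Step 4: cheapest edge leaving the tree is Lagos–Quito (4); add Quito.
Step 5: cheapest edge leaving the tree is Hanoi–Riga (6); add Riga.
Step 6: cheapest edge leaving the tree is Lima–Tokyo (7); add Lima.
Step 7: cheapest edge leaving the tree is Lagos–Paris (9); add Paris.
MST edges: Delhi–Hanoi, Delhi–Tokyo, Delhi–Lagos, Lagos–Quito, Hanoi–Riga, Lima–Tokyo, Lagos–Paris; total weight 3+3+6+4+6+7+9 = 38.

38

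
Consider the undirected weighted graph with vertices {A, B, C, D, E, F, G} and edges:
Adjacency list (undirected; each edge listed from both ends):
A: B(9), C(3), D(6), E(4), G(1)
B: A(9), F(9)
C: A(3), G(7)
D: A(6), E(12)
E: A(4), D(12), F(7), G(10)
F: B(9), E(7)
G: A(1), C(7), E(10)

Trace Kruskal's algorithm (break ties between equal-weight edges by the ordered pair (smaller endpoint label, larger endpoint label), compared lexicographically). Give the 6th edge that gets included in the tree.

Sort edges by weight, then run Kruskal:
A-G (1): add. Components now {A,G} {B} {C} {D} {E} {F}
A-C (3): add. Components now {A,C,G} {B} {D} {E} {F}
A-E (4): add. Components now {A,C,E,G} {B} {D} {F}
A-D (6): add. Components now {A,C,D,E,G} {B} {F}
C-G (7): skip — C and G already connected.
E-F (7): add. Components now {A,C,D,E,F,G} {B}
A-B (9): add. Components now {A,B,C,D,E,F,G}
The 6th edge added is A-B.

A-B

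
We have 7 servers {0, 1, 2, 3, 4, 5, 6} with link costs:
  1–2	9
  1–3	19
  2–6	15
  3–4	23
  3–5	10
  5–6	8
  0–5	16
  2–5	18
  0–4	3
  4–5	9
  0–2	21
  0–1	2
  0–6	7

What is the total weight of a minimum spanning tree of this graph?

39

Sort edges by weight, then run Kruskal:
0–1 (2): add — endpoints in different components.
0–4 (3): add — endpoints in different components.
0–6 (7): add — endpoints in different components.
5–6 (8): add — endpoints in different components.
1–2 (9): add — endpoints in different components.
4–5 (9): skip — 4 and 5 already connected.
3–5 (10): add — endpoints in different components.
MST edges: 0–1, 0–4, 0–6, 5–6, 1–2, 3–5; total weight 2+3+7+8+9+10 = 39.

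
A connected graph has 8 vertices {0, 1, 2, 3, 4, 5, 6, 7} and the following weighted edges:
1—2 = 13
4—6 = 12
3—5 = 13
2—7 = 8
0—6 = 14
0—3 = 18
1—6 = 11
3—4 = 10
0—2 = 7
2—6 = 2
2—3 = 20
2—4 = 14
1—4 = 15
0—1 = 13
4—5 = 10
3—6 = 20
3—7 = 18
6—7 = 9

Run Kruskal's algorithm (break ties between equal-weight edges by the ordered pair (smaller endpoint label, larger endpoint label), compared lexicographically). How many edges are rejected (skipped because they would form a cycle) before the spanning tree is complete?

Kruskal: consider edges lightest-first.
2—6 (2): add — endpoints in different components.
0—2 (7): add — endpoints in different components.
2—7 (8): add — endpoints in different components.
6—7 (9): skip — 6 and 7 already connected.
3—4 (10): add — endpoints in different components.
4—5 (10): add — endpoints in different components.
1—6 (11): add — endpoints in different components.
4—6 (12): add — endpoints in different components.
Edges rejected before the tree was complete: 1.

1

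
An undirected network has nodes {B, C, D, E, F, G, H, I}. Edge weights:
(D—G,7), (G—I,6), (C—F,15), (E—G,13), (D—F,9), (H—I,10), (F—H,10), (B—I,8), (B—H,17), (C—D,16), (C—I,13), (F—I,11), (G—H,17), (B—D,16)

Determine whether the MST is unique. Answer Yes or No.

Kruskal: consider edges lightest-first.
G—I (6): add — endpoints in different components.
D—G (7): add — endpoints in different components.
B—I (8): add — endpoints in different components.
D—F (9): add — endpoints in different components.
F—H (10): add — endpoints in different components.
H—I (10): skip — H and I already connected.
F—I (11): skip — F and I already connected.
C—I (13): add — endpoints in different components.
E—G (13): add — endpoints in different components.
Non-tree edge H—I has weight 10, equal to the heaviest edge on its tree cycle — swapping gives another MST of the same weight. Not unique.

No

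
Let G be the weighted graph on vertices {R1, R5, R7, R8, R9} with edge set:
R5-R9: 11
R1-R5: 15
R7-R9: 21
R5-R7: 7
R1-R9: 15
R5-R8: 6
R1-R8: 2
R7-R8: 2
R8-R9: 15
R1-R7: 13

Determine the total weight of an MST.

21

Grow the tree from R8 using Prim:
Step 1: frontier [R1-R8 2, R7-R8 2, R5-R8 6, R8-R9 15] → take R1-R8 (2); add R1.
Step 2: frontier [R1-R7 13, R1-R5 15, R1-R9 15, R7-R8 2, R5-R8 6, R8-R9 15] → take R7-R8 (2); add R7.
Step 3: frontier [R1-R5 15, R1-R9 15, R5-R7 7, R7-R9 21, R5-R8 6, R8-R9 15] → take R5-R8 (6); add R5.
Step 4: frontier [R1-R9 15, R5-R9 11, R7-R9 21, R8-R9 15] → take R5-R9 (11); add R9.
MST edges: R1-R8, R7-R8, R5-R8, R5-R9; total weight 2+2+6+11 = 21.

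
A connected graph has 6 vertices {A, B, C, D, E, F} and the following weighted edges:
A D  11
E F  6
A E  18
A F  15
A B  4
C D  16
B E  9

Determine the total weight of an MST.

Kruskal's algorithm — process edges by increasing weight (ties by edge label):
A B (4): add. Components now {A,B} {C} {D} {E} {F}
E F (6): add. Components now {A,B} {C} {D} {E,F}
B E (9): add. Components now {A,B,E,F} {C} {D}
A D (11): add. Components now {A,B,D,E,F} {C}
A F (15): skip — A and F already connected.
C D (16): add. Components now {A,B,C,D,E,F}
MST edges: A B, E F, B E, A D, C D; total weight 4+6+9+11+16 = 46.

46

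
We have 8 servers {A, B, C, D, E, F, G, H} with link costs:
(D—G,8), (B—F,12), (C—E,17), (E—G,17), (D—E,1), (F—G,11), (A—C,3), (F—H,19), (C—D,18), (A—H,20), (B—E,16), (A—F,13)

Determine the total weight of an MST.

Sort edges by weight, then run Kruskal:
D—E (1): add — endpoints in different components.
A—C (3): add — endpoints in different components.
D—G (8): add — endpoints in different components.
F—G (11): add — endpoints in different components.
B—F (12): add — endpoints in different components.
A—F (13): add — endpoints in different components.
B—E (16): skip — B and E already connected.
C—E (17): skip — C and E already connected.
E—G (17): skip — E and G already connected.
C—D (18): skip — C and D already connected.
F—H (19): add — endpoints in different components.
MST edges: D—E, A—C, D—G, F—G, B—F, A—F, F—H; total weight 1+3+8+11+12+13+19 = 67.

67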